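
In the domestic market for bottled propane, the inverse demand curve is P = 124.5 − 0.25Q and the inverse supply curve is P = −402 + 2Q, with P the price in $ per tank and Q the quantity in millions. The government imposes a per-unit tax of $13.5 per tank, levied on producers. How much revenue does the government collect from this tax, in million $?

Rewrite in direct form: Qd = 498 − 4P and Qs = 0.5P + 201.
Without the tax, 498 − 4P = 0.5P + 201 gives 4.5P = 297, so P* = $66 and Q* = 234.
With the tax collected from producers, supply shifts: Qs = 0.5(P − 13.5) + 201.
New equilibrium: consumers pay $67.5, producers receive $54, Q = 228. (Wedge: Pb − Ps = 13.5.)
Revenue = t · Q = 13.5 · 228 = $3078.

Tax revenue = $3078 million.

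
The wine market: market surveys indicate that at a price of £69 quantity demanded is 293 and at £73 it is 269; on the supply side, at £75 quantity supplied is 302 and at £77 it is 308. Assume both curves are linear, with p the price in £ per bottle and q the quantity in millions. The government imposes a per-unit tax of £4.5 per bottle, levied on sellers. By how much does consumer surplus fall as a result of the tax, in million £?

Consumer surplus falls by £423.75 million.

Demand slope: (269 − 293)/(73 − 69) = -6, so qd = 707 − 6p.
Supply slope: (308 − 302)/(77 − 75) = 3, so qs = 3p + 77.
Without the tax, 707 − 6p = 3p + 77 gives 9p = 630, so p* = £70 and q* = 287.
With the tax collected from sellers, supply shifts: qs = 3(p − 4.5) + 77.
Solving gives q = 278 with consumers paying £71.5 and sellers receiving £67 (the £4.5 wedge).
ΔCS is the trapezoid between Q = 278 and Q = 287 of height £1.5: ½ · (287 + 278) · 1.5 = £423.75.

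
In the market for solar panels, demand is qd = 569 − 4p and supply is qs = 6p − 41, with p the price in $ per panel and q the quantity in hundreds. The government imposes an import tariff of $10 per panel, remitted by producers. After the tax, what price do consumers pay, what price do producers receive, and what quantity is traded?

Without the tax, 569 − 4p = 6p − 41 gives 10p = 610, so p* = $61 and q* = 325.
With the tax collected from producers, supply shifts: qs = 6(p − 10) − 41.
New equilibrium: consumers pay $67, producers receive $57, q = 301. (Wedge: pb − ps = 10.)
The less price-elastic side of the market bears the larger share of a per-unit tax.

Consumers pay $67; producers receive $57; quantity = 301.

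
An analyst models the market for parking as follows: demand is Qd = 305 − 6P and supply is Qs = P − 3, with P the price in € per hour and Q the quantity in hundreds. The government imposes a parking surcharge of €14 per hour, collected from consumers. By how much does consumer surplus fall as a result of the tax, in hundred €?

Without the tax, 305 − 6P = P − 3 gives 7P = 308, so P* = €44 and Q* = 41.
With the tax collected from consumers, demand (in seller-price terms) shifts: Qd = 305 − 6(P + 14).
New equilibrium: consumers pay €46, suppliers receive €32, Q = 29. (Wedge: Pb − Ps = 14.)
ΔCS is the trapezoid between Q = 29 and Q = 41 of height €2: ½ · (41 + 29) · 2 = €70.

Consumer surplus falls by €70 hundred.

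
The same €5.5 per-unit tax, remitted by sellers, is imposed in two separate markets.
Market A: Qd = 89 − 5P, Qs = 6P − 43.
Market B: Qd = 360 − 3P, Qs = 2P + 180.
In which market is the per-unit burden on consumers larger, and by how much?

Market A: pre-tax P* = €12, Q* = 29; post-tax Q = 14; per-unit burden on consumers = €3.
Market B: pre-tax P* = €36, Q* = 252; post-tax Q = 245.4; per-unit burden on consumers = €2.2.
Difference: €3 vs €2.2 → market A is larger by €0.8.

Market A, by €0.8.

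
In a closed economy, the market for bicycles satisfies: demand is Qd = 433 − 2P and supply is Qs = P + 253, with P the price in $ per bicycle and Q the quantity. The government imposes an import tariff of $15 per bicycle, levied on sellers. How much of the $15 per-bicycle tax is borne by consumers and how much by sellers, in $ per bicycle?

Consumers bear $5 per bicycle; sellers bear $10 per bicycle.

Without the tax, 433 − 2P = P + 253 gives 3P = 180, so P* = $60 and Q* = 313.
With the tax collected from sellers, supply shifts: Qs = (P − 15) + 253.
New equilibrium: consumers pay $65, sellers receive $50, Q = 303. (Wedge: Pb − Ps = 15.)
Burden on consumers: $5; on sellers: $10. (They sum to $15.)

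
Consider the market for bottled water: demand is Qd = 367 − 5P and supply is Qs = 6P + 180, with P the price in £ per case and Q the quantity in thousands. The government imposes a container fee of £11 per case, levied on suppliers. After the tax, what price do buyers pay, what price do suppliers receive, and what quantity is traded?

Without the tax, 367 − 5P = 6P + 180 gives 11P = 187, so P* = £17 and Q* = 282.
With the tax collected from suppliers, supply shifts: Qs = 6(P − 11) + 180.
Solving gives Q = 252 with buyers paying £23 and suppliers receiving £12 (the £11 wedge).

Buyers pay £23; suppliers receive £12; quantity = 252.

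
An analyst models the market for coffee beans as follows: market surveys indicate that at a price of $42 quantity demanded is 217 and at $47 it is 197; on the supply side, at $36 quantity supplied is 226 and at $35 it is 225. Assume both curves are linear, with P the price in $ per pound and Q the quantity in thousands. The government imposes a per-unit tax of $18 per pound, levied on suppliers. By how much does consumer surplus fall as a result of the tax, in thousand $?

Demand slope: (197 − 217)/(47 − 42) = -4, so Qd = 385 − 4P.
Supply slope: (225 − 226)/(35 − 36) = 1, so Qs = P + 190.
Before the tax: set 385 − 4P = P + 190 → P* = $39, Q* = 229.
With the tax collected from suppliers, supply shifts: Qs = (P − 18) + 190.
Solving gives Q = 214.6 with buyers paying $42.6 and suppliers receiving $24.6 (the $18 wedge).
ΔCS is the trapezoid between Q = 214.6 and Q = 229 of height $3.6: ½ · (229 + 214.6) · 3.6 = $798.48.

Consumer surplus falls by $798.48 thousand.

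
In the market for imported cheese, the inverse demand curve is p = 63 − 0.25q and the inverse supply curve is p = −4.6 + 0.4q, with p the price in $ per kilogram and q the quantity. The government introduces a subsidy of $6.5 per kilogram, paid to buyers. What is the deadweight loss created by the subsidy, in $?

Rewrite in direct form: qd = 252 − 4p and qs = 2.5p + 11.5.
Without the subsidy, 252 − 4p = 2.5p + 11.5 gives 6.5p = 240.5, so p* = $37 and q* = 104.
With a per-unit subsidy paid to buyers, each effectively pays p − 6.5, so demand becomes qd = 252 − 4(p − 6.5).
New equilibrium: buyers pay $34.5, producers receive $41, q = 114. (Wedge: pb − ps = −6.5.)
Quantity rises by |ΔQ| = |104 − 114| = 10.
DWL = ½ · t · |ΔQ| = ½ · 6.5 · 10 = $32.5.

Deadweight loss = $32.5.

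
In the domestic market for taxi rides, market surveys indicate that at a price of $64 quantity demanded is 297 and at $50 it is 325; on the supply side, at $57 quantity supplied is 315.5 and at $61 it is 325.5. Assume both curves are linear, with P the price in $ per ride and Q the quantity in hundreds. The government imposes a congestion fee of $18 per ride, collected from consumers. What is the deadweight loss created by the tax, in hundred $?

Deadweight loss = $180 hundred.

Demand slope: (325 − 297)/(50 − 64) = -2, so Qd = 425 − 2P.
Supply slope: (325.5 − 315.5)/(61 − 57) = 2.5, so Qs = 2.5P + 173.
Without the tax, 425 − 2P = 2.5P + 173 gives 4.5P = 252, so P* = $56 and Q* = 313.
With the tax collected from consumers, demand (in seller-price terms) shifts: Qd = 425 − 2(P + 18).
New equilibrium: consumers pay $66, sellers receive $48, Q = 293. (Wedge: Pb − Ps = 18.)
Quantity falls by |ΔQ| = |313 − 293| = 20.
DWL = ½ · t · |ΔQ| = ½ · 18 · 20 = $180.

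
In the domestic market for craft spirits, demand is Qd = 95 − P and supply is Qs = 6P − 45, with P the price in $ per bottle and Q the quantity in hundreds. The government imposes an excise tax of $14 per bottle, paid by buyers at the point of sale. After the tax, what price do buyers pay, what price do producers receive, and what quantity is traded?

Buyers pay $32; producers receive $18; quantity = 63.

Without the tax, 95 − P = 6P − 45 gives 7P = 140, so P* = $20 and Q* = 75.
With the tax collected from buyers, demand (in seller-price terms) shifts: Qd = 95 − (P + 14).
Solving gives Q = 63 with buyers paying $32 and producers receiving $18 (the $14 wedge).
The less price-elastic side of the market bears the larger share of a per-unit tax.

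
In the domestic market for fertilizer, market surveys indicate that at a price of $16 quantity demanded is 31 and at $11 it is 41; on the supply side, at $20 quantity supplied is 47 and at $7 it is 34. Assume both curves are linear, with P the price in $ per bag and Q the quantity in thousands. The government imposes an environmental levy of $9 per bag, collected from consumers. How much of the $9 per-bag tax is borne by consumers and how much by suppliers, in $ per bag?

Consumers bear $3 per bag; suppliers bear $6 per bag.

Demand slope: (41 − 31)/(11 − 16) = -2, so Qd = 63 − 2P.
Supply slope: (34 − 47)/(7 − 20) = 1, so Qs = P + 27.
Before the tax: set 63 − 2P = P + 27 → P* = $12, Q* = 39.
With the tax collected from consumers, demand (in seller-price terms) shifts: Qd = 63 − 2(P + 9).
New equilibrium: consumers pay $15, suppliers receive $6, Q = 33. (Wedge: Pb − Ps = 9.)
Burden on consumers: $3; on suppliers: $6. (They sum to $9.)
The less price-elastic side of the market bears the larger share of a per-unit tax.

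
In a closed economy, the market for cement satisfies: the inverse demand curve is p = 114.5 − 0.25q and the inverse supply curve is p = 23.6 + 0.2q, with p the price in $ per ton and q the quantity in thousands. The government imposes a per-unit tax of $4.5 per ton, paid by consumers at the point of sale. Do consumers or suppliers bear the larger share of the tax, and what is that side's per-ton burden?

Inverting to q(p) form: qd = 458 − 4p; qs = 5p − 118.
Without the tax, 458 − 4p = 5p − 118 gives 9p = 576, so p* = $64 and q* = 202.
With the tax collected from consumers, demand (in seller-price terms) shifts: qd = 458 − 4(p + 4.5).
New equilibrium: consumers pay $66.5, suppliers receive $62, q = 192. (Wedge: pb − ps = 4.5.)
Per-ton burden: consumers $2.5, suppliers $2.
Consumers take the larger share because demand is less price-elastic here (demand slope 4 vs supply slope 5).

Consumers bear the larger share: $2.5 per ton.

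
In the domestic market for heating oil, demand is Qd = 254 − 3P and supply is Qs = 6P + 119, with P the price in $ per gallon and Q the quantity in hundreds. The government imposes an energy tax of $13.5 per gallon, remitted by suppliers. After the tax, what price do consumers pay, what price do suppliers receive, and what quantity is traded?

Without the tax, 254 − 3P = 6P + 119 gives 9P = 135, so P* = $15 and Q* = 209.
With the tax collected from suppliers, supply shifts: Qs = 6(P − 13.5) + 119.
Solving gives Q = 182 with consumers paying $24 and suppliers receiving $10.5 (the $13.5 wedge).

Consumers pay $24; suppliers receive $10.5; quantity = 182.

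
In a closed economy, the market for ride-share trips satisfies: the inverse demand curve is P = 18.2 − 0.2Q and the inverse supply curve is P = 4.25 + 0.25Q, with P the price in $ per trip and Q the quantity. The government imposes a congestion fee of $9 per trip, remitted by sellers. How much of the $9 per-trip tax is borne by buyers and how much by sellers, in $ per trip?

Buyers bear $4 per trip; sellers bear $5 per trip.

Inverting to Q(P) form: Qd = 91 − 5P; Qs = 4P − 17.
Before the tax: set 91 − 5P = 4P − 17 → P* = $12, Q* = 31.
With the tax collected from sellers, supply shifts: Qs = 4(P − 9) − 17.
New equilibrium: buyers pay $16, sellers receive $7, Q = 11. (Wedge: Pb − Ps = 9.)
Burden on buyers: $4; on sellers: $5. (They sum to $9.)
The less price-elastic side of the market bears the larger share of a per-unit tax.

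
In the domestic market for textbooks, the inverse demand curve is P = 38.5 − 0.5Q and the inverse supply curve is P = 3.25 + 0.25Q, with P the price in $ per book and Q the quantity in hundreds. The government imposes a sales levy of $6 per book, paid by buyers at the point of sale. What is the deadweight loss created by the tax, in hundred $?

Inverting to Q(P) form: Qd = 77 − 2P; Qs = 4P − 13.
Before the tax: set 77 − 2P = 4P − 13 → P* = $15, Q* = 47.
With the tax collected from buyers, demand (in seller-price terms) shifts: Qd = 77 − 2(P + 6).
New equilibrium: buyers pay $19, suppliers receive $13, Q = 39. (Wedge: Pb − Ps = 6.)
Quantity falls by |ΔQ| = |47 − 39| = 8.
DWL = ½ · t · |ΔQ| = ½ · 6 · 8 = $24.

Deadweight loss = $24 hundred.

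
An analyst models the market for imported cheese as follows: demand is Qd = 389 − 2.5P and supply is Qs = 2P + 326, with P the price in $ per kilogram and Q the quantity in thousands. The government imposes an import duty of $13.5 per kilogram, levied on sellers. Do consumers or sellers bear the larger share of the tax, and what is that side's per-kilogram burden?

Sellers bear the larger share: $7.5 per kilogram.

Without the tax, 389 − 2.5P = 2P + 326 gives 4.5P = 63, so P* = $14 and Q* = 354.
With the tax collected from sellers, supply shifts: Qs = 2(P − 13.5) + 326.
Solving gives Q = 339 with consumers paying $20 and sellers receiving $6.5 (the $13.5 wedge).
Per-kilogram burden: consumers $6, sellers $7.5.
Sellers take the larger share because supply is less price-elastic here (demand slope 2.5 vs supply slope 2).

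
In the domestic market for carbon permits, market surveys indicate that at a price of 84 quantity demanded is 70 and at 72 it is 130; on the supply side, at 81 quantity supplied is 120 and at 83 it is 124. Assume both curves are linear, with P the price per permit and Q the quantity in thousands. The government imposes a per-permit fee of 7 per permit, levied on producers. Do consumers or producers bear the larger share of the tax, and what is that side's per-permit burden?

Producers bear the larger share: 5 per permit.

Demand slope: (130 − 70)/(72 − 84) = -5, so Qd = 490 − 5P.
Supply slope: (124 − 120)/(83 − 81) = 2, so Qs = 2P − 42.
Without the tax, 490 − 5P = 2P − 42 gives 7P = 532, so P* = 76 and Q* = 110.
With the tax collected from producers, supply shifts: Qs = 2(P − 7) − 42.
Solving gives Q = 100 with consumers paying 78 and producers receiving 71 (the 7 wedge).
Per-permit burden: consumers 2, producers 5.
Producers take the larger share because supply is less price-elastic here (demand slope 5 vs supply slope 2).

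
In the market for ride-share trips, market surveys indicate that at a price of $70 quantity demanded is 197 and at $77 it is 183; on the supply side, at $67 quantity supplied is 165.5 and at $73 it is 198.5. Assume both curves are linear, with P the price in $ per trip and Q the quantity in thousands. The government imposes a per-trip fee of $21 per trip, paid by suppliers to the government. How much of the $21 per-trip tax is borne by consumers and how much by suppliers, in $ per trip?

Consumers bear $15.4 per trip; suppliers bear $5.6 per trip.

Demand slope: (183 − 197)/(77 − 70) = -2, so Qd = 337 − 2P.
Supply slope: (198.5 − 165.5)/(73 − 67) = 5.5, so Qs = 5.5P − 203.
Before the tax: set 337 − 2P = 5.5P − 203 → P* = $72, Q* = 193.
With the tax collected from suppliers, supply shifts: Qs = 5.5(P − 21) − 203.
New equilibrium: consumers pay $87.4, suppliers receive $66.4, Q = 162.2. (Wedge: Pb − Ps = 21.)
Burden on consumers: $15.4; on suppliers: $5.6. (They sum to $21.)
The less price-elastic side of the market bears the larger share of a per-unit tax.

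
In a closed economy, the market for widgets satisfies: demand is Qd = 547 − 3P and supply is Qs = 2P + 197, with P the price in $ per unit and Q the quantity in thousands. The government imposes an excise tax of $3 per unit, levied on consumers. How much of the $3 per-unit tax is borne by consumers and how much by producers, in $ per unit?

Without the tax, 547 − 3P = 2P + 197 gives 5P = 350, so P* = $70 and Q* = 337.
With the tax collected from consumers, demand (in seller-price terms) shifts: Qd = 547 − 3(P + 3).
Solving gives Q = 333.4 with consumers paying $71.2 and producers receiving $68.2 (the $3 wedge).
Burden on consumers: $1.2; on producers: $1.8. (They sum to $3.)
The less price-elastic side of the market bears the larger share of a per-unit tax.

Consumers bear $1.2 per unit; producers bear $1.8 per unit.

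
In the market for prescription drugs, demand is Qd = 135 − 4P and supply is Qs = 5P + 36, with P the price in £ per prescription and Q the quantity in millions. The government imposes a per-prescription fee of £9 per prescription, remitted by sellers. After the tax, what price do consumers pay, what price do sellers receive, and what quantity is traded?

Without the tax, 135 − 4P = 5P + 36 gives 9P = 99, so P* = £11 and Q* = 91.
With the tax collected from sellers, supply shifts: Qs = 5(P − 9) + 36.
Solving gives Q = 71 with consumers paying £16 and sellers receiving £7 (the £9 wedge).

Consumers pay £16; sellers receive £7; quantity = 71.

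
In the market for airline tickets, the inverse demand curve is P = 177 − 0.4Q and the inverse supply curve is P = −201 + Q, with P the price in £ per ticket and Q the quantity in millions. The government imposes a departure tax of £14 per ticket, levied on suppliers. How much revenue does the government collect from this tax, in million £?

Tax revenue = £3640 million.

Rewrite in direct form: Qd = 442.5 − 2.5P and Qs = P + 201.
Before the tax: set 442.5 − 2.5P = P + 201 → P* = £69, Q* = 270.
With the tax collected from suppliers, supply shifts: Qs = (P − 14) + 201.
New equilibrium: consumers pay £73, suppliers receive £59, Q = 260. (Wedge: Pb − Ps = 14.)
Revenue = t · Q = 14 · 260 = £3640.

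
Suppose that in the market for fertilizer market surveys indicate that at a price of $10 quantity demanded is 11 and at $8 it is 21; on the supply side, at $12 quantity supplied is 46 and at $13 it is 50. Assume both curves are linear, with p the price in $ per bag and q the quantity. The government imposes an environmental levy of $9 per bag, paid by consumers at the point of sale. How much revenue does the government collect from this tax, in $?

Tax revenue = $54.

Demand slope: (21 − 11)/(8 − 10) = -5, so qd = 61 − 5p.
Supply slope: (50 − 46)/(13 − 12) = 4, so qs = 4p − 2.
Without the tax, 61 − 5p = 4p − 2 gives 9p = 63, so p* = $7 and q* = 26.
With the tax collected from consumers, demand (in seller-price terms) shifts: qd = 61 − 5(p + 9).
Solving gives q = 6 with consumers paying $11 and producers receiving $2 (the $9 wedge).
Revenue = t · Q = 9 · 6 = $54.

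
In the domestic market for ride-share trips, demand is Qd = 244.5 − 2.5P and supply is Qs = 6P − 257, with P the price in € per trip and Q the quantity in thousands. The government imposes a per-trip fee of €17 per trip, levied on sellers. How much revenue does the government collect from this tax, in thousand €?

Before the tax: set 244.5 − 2.5P = 6P − 257 → P* = €59, Q* = 97.
With the tax collected from sellers, supply shifts: Qs = 6(P − 17) − 257.
New equilibrium: consumers pay €71, sellers receive €54, Q = 67. (Wedge: Pb − Ps = 17.)
Revenue = t · Q = 17 · 67 = €1139.

Tax revenue = €1139 thousand.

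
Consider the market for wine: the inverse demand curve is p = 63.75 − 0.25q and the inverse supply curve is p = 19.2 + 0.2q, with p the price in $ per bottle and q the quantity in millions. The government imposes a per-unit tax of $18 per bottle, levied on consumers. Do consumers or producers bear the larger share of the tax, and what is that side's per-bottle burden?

Rewrite in direct form: qd = 255 − 4p and qs = 5p − 96.
Without the tax, 255 − 4p = 5p − 96 gives 9p = 351, so p* = $39 and q* = 99.
With the tax collected from consumers, demand (in seller-price terms) shifts: qd = 255 − 4(p + 18).
Solving gives q = 59 with consumers paying $49 and producers receiving $31 (the $18 wedge).
Per-bottle burden: consumers $10, producers $8.
Consumers take the larger share because demand is less price-elastic here (demand slope 4 vs supply slope 5).

Consumers bear the larger share: $10 per bottle.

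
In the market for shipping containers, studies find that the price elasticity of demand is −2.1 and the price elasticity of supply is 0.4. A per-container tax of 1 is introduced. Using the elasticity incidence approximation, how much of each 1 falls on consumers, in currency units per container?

Incidence ratio: consumers' share ≈ εs / (εs + |εd|) = 0.4 / (0.4 + 2.1) = 0.16.
So consumers bear ≈ 0.16 × 1 = 0.16; suppliers bear 0.84.

Consumers bear ≈ 0.16 per container.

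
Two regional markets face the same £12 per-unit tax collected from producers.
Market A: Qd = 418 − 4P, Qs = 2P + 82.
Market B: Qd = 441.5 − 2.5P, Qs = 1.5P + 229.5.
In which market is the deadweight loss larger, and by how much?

Market A: pre-tax P* = £56, Q* = 194; post-tax Q = 178; deadweight loss = £96.
Market B: pre-tax P* = £53, Q* = 309; post-tax Q = 297.75; deadweight loss = £67.5.
Difference: £96 vs £67.5 → market A is larger by £28.5.

Market A, by £28.5.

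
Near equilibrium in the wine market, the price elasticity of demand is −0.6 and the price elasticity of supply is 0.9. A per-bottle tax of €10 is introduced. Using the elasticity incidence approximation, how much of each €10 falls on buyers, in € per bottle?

Buyers bear ≈ €6 per bottle.

Incidence ratio: buyers' share ≈ εs / (εs + |εd|) = 0.9 / (0.9 + 0.6) = 0.6.
So buyers bear ≈ 0.6 × €10 = €6; producers bear €4.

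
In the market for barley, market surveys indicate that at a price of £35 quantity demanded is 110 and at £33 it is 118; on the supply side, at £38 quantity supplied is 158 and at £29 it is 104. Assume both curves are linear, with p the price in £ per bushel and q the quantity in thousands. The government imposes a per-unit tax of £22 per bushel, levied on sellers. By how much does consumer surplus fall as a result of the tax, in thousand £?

Demand slope: (118 − 110)/(33 − 35) = -4, so qd = 250 − 4p.
Supply slope: (104 − 158)/(29 − 38) = 6, so qs = 6p − 70.
Without the tax, 250 − 4p = 6p − 70 gives 10p = 320, so p* = £32 and q* = 122.
With the tax collected from sellers, supply shifts: qs = 6(p − 22) − 70.
Solving gives q = 69.2 with buyers paying £45.2 and sellers receiving £23.2 (the £22 wedge).
ΔCS is the trapezoid between Q = 69.2 and Q = 122 of height £13.2: ½ · (122 + 69.2) · 13.2 = £1261.92.

Consumer surplus falls by £1261.92 thousand.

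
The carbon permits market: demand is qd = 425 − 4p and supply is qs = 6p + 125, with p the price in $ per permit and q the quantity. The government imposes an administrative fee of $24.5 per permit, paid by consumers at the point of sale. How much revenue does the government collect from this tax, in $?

Tax revenue = $6031.9.

Before the tax: set 425 − 4p = 6p + 125 → p* = $30, q* = 305.
With the tax collected from consumers, demand (in seller-price terms) shifts: qd = 425 − 4(p + 24.5).
New equilibrium: consumers pay $44.7, producers receive $20.2, q = 246.2. (Wedge: pb − ps = 24.5.)
Revenue = t · Q = 24.5 · 246.2 = $6031.9.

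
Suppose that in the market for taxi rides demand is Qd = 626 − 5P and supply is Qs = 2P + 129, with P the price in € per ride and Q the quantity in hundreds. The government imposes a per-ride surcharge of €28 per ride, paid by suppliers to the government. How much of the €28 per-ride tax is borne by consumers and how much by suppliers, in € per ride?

Without the tax, 626 − 5P = 2P + 129 gives 7P = 497, so P* = €71 and Q* = 271.
With the tax collected from suppliers, supply shifts: Qs = 2(P − 28) + 129.
New equilibrium: consumers pay €79, suppliers receive €51, Q = 231. (Wedge: Pb − Ps = 28.)
Burden on consumers: €8; on suppliers: €20. (They sum to €28.)

Consumers bear €8 per ride; suppliers bear €20 per ride.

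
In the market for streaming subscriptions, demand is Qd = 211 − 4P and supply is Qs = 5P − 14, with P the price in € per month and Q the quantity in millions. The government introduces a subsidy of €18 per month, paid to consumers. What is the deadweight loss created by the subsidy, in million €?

Deadweight loss = €360 million.

Before the subsidy: set 211 − 4P = 5P − 14 → P* = €25, Q* = 111.
With a per-unit subsidy paid to consumers, each effectively pays P − 18, so demand becomes Qd = 211 − 4(P − 18).
Solving gives Q = 151 with consumers paying €15 and sellers receiving €33 (the €18 wedge).
Quantity rises by |ΔQ| = |111 − 151| = 40.
DWL = ½ · t · |ΔQ| = ½ · 18 · 40 = €360.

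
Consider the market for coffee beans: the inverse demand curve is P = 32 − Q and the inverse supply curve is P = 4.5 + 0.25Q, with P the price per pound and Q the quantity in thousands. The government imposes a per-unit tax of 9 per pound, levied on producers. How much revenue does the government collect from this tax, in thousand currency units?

Tax revenue = 133.2 thousand.

Inverting to Q(P) form: Qd = 32 − P; Qs = 4P − 18.
Before the tax: set 32 − P = 4P − 18 → P* = 10, Q* = 22.
With the tax collected from producers, supply shifts: Qs = 4(P − 9) − 18.
Solving gives Q = 14.8 with consumers paying 17.2 and producers receiving 8.2 (the 9 wedge).
Revenue = t · Q = 9 · 14.8 = 133.2.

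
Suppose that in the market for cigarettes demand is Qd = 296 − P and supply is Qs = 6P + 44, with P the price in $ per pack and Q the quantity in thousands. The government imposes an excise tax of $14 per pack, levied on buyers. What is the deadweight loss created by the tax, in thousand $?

Without the tax, 296 − P = 6P + 44 gives 7P = 252, so P* = $36 and Q* = 260.
With the tax collected from buyers, demand (in seller-price terms) shifts: Qd = 296 − (P + 14).
Solving gives Q = 248 with buyers paying $48 and producers receiving $34 (the $14 wedge).
Quantity falls by |ΔQ| = |260 − 248| = 12.
DWL = ½ · t · |ΔQ| = ½ · 14 · 12 = $84.

Deadweight loss = $84 thousand.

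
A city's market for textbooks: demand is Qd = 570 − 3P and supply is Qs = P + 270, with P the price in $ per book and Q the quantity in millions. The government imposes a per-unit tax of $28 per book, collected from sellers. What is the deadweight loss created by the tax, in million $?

Without the tax, 570 − 3P = P + 270 gives 4P = 300, so P* = $75 and Q* = 345.
With the tax collected from sellers, supply shifts: Qs = (P − 28) + 270.
New equilibrium: consumers pay $82, sellers receive $54, Q = 324. (Wedge: Pb − Ps = 28.)
Quantity falls by |ΔQ| = |345 − 324| = 21.
DWL = ½ · t · |ΔQ| = ½ · 28 · 21 = $294.

Deadweight loss = $294 million.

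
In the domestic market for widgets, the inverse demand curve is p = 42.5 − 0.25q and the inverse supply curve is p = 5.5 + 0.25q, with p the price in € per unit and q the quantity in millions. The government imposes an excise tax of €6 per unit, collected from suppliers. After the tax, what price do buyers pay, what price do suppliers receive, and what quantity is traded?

Buyers pay €27; suppliers receive €21; quantity = 62.

Rewrite in direct form: qd = 170 − 4p and qs = 4p − 22.
Without the tax, 170 − 4p = 4p − 22 gives 8p = 192, so p* = €24 and q* = 74.
With the tax collected from suppliers, supply shifts: qs = 4(p − 6) − 22.
New equilibrium: buyers pay €27, suppliers receive €21, q = 62. (Wedge: pb − ps = 6.)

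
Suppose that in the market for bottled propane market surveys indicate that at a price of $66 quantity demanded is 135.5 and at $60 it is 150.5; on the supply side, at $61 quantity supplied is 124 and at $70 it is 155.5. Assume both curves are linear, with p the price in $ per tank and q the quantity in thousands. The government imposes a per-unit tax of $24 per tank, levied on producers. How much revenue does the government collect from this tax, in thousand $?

Tax revenue = $2472 thousand.

Demand slope: (150.5 − 135.5)/(60 − 66) = -2.5, so qd = 300.5 − 2.5p.
Supply slope: (155.5 − 124)/(70 − 61) = 3.5, so qs = 3.5p − 89.5.
Before the tax: set 300.5 − 2.5p = 3.5p − 89.5 → p* = $65, q* = 138.
With the tax collected from producers, supply shifts: qs = 3.5(p − 24) − 89.5.
Solving gives q = 103 with buyers paying $79 and producers receiving $55 (the $24 wedge).
Revenue = t · Q = 24 · 103 = $2472.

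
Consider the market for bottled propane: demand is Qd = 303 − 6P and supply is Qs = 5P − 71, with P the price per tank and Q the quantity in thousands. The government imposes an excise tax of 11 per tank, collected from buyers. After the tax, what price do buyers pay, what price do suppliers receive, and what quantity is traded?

Without the tax, 303 − 6P = 5P − 71 gives 11P = 374, so P* = 34 and Q* = 99.
With the tax collected from buyers, demand (in seller-price terms) shifts: Qd = 303 − 6(P + 11).
Solving gives Q = 69 with buyers paying 39 and suppliers receiving 28 (the 11 wedge).

Buyers pay 39; suppliers receive 28; quantity = 69.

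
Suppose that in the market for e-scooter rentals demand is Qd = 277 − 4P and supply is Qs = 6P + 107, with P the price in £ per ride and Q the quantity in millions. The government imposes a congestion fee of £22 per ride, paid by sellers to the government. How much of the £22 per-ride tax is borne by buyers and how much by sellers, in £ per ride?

Buyers bear £13.2 per ride; sellers bear £8.8 per ride.

Without the tax, 277 − 4P = 6P + 107 gives 10P = 170, so P* = £17 and Q* = 209.
With the tax collected from sellers, supply shifts: Qs = 6(P − 22) + 107.
Solving gives Q = 156.2 with buyers paying £30.2 and sellers receiving £8.2 (the £22 wedge).
Burden on buyers: £13.2; on sellers: £8.8. (They sum to £22.)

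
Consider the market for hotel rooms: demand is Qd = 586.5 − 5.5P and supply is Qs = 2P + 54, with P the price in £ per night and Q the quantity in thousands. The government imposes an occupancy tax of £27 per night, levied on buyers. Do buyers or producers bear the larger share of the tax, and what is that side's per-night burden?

Producers bear the larger share: £19.8 per night.

Without the tax, 586.5 − 5.5P = 2P + 54 gives 7.5P = 532.5, so P* = £71 and Q* = 196.
With the tax collected from buyers, demand (in seller-price terms) shifts: Qd = 586.5 − 5.5(P + 27).
Solving gives Q = 156.4 with buyers paying £78.2 and producers receiving £51.2 (the £27 wedge).
Per-night burden: buyers £7.2, producers £19.8.
Producers take the larger share because supply is less price-elastic here (demand slope 5.5 vs supply slope 2).
The less price-elastic side of the market bears the larger share of a per-unit tax.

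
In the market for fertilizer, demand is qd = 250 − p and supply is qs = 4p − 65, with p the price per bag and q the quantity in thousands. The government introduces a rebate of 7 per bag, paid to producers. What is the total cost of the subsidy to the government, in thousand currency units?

Government outlay = 1348.2 thousand.

Before the subsidy: set 250 − p = 4p − 65 → p* = 63, q* = 187.
With a per-unit subsidy paid to producers, each receives p + 7 per unit sold, so supply becomes qs = 4(p + 7) − 65.
New equilibrium: consumers pay 57.4, producers receive 64.4, q = 192.6. (Wedge: pb − ps = −7.)
Outlay = t · Q = 7 · 192.6 = 1348.2.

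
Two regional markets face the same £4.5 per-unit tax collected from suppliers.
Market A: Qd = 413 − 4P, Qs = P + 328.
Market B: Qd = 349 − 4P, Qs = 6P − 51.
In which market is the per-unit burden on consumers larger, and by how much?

Market A: pre-tax P* = £17, Q* = 345; post-tax Q = 341.4; per-unit burden on consumers = £0.9.
Market B: pre-tax P* = £40, Q* = 189; post-tax Q = 178.2; per-unit burden on consumers = £2.7.
Difference: £0.9 vs £2.7 → market B is larger by £1.8.

Market B, by £1.8.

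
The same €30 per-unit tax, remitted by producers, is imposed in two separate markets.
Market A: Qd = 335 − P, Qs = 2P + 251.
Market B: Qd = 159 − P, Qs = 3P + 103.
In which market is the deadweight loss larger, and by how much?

Market A: pre-tax P* = €28, Q* = 307; post-tax Q = 287; deadweight loss = €300.
Market B: pre-tax P* = €14, Q* = 145; post-tax Q = 122.5; deadweight loss = €337.5.
Difference: €300 vs €337.5 → market B is larger by €37.5.

Market B, by €37.5.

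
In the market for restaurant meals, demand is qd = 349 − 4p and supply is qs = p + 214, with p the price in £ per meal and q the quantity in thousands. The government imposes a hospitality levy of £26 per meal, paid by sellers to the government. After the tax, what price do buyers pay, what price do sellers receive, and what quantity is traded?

Without the tax, 349 − 4p = p + 214 gives 5p = 135, so p* = £27 and q* = 241.
With the tax collected from sellers, supply shifts: qs = (p − 26) + 214.
New equilibrium: buyers pay £32.2, sellers receive £6.2, q = 220.2. (Wedge: pb − ps = 26.)
The less price-elastic side of the market bears the larger share of a per-unit tax.

Buyers pay £32.2; sellers receive £6.2; quantity = 220.2.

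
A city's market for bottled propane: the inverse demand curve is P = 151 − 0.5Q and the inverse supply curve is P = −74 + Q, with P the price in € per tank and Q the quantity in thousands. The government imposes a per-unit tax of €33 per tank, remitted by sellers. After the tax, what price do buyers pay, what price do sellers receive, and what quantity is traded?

Buyers pay €87; sellers receive €54; quantity = 128.

Inverting to Q(P) form: Qd = 302 − 2P; Qs = P + 74.
Before the tax: set 302 − 2P = P + 74 → P* = €76, Q* = 150.
With the tax collected from sellers, supply shifts: Qs = (P − 33) + 74.
New equilibrium: buyers pay €87, sellers receive €54, Q = 128. (Wedge: Pb − Ps = 33.)
The less price-elastic side of the market bears the larger share of a per-unit tax.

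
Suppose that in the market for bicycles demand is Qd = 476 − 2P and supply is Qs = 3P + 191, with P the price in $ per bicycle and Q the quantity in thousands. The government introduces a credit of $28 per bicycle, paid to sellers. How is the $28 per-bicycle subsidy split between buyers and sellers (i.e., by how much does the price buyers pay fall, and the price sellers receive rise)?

Without the subsidy, 476 − 2P = 3P + 191 gives 5P = 285, so P* = $57 and Q* = 362.
With a per-unit subsidy paid to sellers, each receives P + 28 per unit sold, so supply becomes Qs = 3(P + 28) + 191.
Solving gives Q = 395.6 with buyers paying $40.2 and sellers receiving $68.2 (the $28 wedge).
Gain to buyers: $16.8; to sellers: $11.2. (They sum to $28.)

Buyers gain $16.8 per bicycle; sellers gain $11.2 per bicycle.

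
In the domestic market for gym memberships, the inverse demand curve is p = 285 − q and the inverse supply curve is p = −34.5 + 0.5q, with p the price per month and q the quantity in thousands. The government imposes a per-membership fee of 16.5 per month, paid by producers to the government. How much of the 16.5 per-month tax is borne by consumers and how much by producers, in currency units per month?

Consumers bear 11 per month; producers bear 5.5 per month.

Rewrite in direct form: qd = 285 − p and qs = 2p + 69.
Without the tax, 285 − p = 2p + 69 gives 3p = 216, so p* = 72 and q* = 213.
With the tax collected from producers, supply shifts: qs = 2(p − 16.5) + 69.
Solving gives q = 202 with consumers paying 83 and producers receiving 66.5 (the 16.5 wedge).
Burden on consumers: 11; on producers: 5.5. (They sum to 16.5.)
The less price-elastic side of the market bears the larger share of a per-unit tax.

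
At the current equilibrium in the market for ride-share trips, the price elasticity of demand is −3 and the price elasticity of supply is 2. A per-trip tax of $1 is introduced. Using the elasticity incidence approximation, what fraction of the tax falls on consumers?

Consumers' share ≈ 0.4.

Incidence ratio: consumers' share ≈ εs / (εs + |εd|) = 2 / (2 + 3) = 0.4.
Supply is the less elastic side, so consumers bear the smaller share.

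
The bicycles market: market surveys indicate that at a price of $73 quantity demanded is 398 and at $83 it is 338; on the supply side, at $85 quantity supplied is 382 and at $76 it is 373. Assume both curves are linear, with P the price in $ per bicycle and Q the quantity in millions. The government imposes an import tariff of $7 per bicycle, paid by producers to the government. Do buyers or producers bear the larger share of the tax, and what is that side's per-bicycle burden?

Producers bear the larger share: $6 per bicycle.

Demand slope: (338 − 398)/(83 − 73) = -6, so Qd = 836 − 6P.
Supply slope: (373 − 382)/(76 − 85) = 1, so Qs = P + 297.
Without the tax, 836 − 6P = P + 297 gives 7P = 539, so P* = $77 and Q* = 374.
With the tax collected from producers, supply shifts: Qs = (P − 7) + 297.
New equilibrium: buyers pay $78, producers receive $71, Q = 368. (Wedge: Pb − Ps = 7.)
Per-bicycle burden: buyers $1, producers $6.
Producers take the larger share because supply is less price-elastic here (demand slope 6 vs supply slope 1).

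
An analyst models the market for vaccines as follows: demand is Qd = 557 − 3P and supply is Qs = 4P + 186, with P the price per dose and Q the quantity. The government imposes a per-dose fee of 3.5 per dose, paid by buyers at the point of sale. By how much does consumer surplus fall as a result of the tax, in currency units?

Without the tax, 557 − 3P = 4P + 186 gives 7P = 371, so P* = 53 and Q* = 398.
With the tax collected from buyers, demand (in seller-price terms) shifts: Qd = 557 − 3(P + 3.5).
New equilibrium: buyers pay 55, sellers receive 51.5, Q = 392. (Wedge: Pb − Ps = 3.5.)
ΔCS is the trapezoid between Q = 392 and Q = 398 of height 2: ½ · (398 + 392) · 2 = 790.

Consumer surplus falls by 790.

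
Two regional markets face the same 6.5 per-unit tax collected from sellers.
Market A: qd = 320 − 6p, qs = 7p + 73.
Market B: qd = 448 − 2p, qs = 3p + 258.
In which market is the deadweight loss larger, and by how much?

Market A: pre-tax p* = 19, q* = 206; post-tax q = 185; deadweight loss = 68.25.
Market B: pre-tax p* = 38, q* = 372; post-tax q = 364.2; deadweight loss = 25.35.
Difference: 68.25 vs 25.35 → market A is larger by 42.9.

Market A, by 42.9.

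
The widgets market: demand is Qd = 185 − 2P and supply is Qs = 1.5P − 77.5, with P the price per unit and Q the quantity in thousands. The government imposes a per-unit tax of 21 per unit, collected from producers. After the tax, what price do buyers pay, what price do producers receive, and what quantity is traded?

Without the tax, 185 − 2P = 1.5P − 77.5 gives 3.5P = 262.5, so P* = 75 and Q* = 35.
With the tax collected from producers, supply shifts: Qs = 1.5(P − 21) − 77.5.
Solving gives Q = 17 with buyers paying 84 and producers receiving 63 (the 21 wedge).
The less price-elastic side of the market bears the larger share of a per-unit tax.

Buyers pay 84; producers receive 63; quantity = 17.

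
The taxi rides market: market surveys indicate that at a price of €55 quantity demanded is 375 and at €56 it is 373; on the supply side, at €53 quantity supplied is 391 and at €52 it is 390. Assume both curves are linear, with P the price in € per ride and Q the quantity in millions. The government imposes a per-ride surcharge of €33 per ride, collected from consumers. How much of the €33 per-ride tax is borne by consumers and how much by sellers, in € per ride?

Demand slope: (373 − 375)/(56 − 55) = -2, so Qd = 485 − 2P.
Supply slope: (390 − 391)/(52 − 53) = 1, so Qs = P + 338.
Without the tax, 485 − 2P = P + 338 gives 3P = 147, so P* = €49 and Q* = 387.
With the tax collected from consumers, demand (in seller-price terms) shifts: Qd = 485 − 2(P + 33).
Solving gives Q = 365 with consumers paying €60 and sellers receiving €27 (the €33 wedge).
Burden on consumers: €11; on sellers: €22. (They sum to €33.)

Consumers bear €11 per ride; sellers bear €22 per ride.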